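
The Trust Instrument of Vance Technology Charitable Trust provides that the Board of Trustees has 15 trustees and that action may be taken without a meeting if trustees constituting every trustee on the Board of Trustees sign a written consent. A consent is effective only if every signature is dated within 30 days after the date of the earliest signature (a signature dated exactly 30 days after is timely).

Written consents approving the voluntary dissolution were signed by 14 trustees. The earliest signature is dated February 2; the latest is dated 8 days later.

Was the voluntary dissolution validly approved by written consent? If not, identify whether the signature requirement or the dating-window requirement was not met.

Signatures required: all of 15 — unanimous means all 15, so 15 needed; 14 signed. Insufficient.
Dating window: the latest signature is 8 days after the earliest; the limit is 30 days. Within the window.

Not effective — insufficient signatures.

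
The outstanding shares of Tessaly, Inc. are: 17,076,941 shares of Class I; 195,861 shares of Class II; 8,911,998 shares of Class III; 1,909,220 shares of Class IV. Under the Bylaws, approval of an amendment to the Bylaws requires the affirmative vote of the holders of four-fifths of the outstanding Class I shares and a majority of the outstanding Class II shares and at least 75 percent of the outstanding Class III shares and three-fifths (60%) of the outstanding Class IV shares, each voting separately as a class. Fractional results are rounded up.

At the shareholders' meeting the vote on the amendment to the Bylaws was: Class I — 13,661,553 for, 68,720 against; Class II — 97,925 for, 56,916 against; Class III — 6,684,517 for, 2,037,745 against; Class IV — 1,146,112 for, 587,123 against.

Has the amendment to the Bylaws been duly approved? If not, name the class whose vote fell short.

Class I: 4/5 of 17076941 = 13661552.80, rounded up to 13661553; 13,661,553 required, 13,661,553 in favor — approved.
Class II: a majority of 195861 is 97931; 97,931 required, 97,925 in favor — not approved.
Class III: 3/4 of 8911998 = 6683998.50, rounded up to 6683999; 6,683,999 required, 6,684,517 in favor — approved.
Class IV: 3/5 of 1909220 = 1145532; 1,145,532 required, 1,146,112 in favor — approved.

Not approved — the Class II shares did not give the required vote.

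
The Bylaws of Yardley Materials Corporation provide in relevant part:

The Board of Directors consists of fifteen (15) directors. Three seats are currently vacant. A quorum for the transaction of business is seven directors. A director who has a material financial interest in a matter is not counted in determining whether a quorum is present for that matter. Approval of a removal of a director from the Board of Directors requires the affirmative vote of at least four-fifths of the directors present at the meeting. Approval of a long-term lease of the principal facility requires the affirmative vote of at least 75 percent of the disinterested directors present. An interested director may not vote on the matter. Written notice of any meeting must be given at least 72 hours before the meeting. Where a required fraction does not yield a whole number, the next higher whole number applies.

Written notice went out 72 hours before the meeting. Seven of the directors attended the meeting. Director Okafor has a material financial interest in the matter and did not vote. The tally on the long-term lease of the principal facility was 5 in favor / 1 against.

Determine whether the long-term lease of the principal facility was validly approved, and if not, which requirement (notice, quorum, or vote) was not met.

Invalid — quorum requirement not satisfied.

Notice: 72 hours given; 72 required (72 ≥ 72). Satisfied.
Quorum: 7 present, but the 1 interested director does not count, leaving 6. Quorum is 7. Not satisfied.
Vote: the long-term lease of the principal facility requires three-fourths of the disinterested directors present (7 − 1 = 6). 3/4 of 6 = 4.50, rounded up to 5, so 5 affirmative votes are needed; 5 voted in favor. Satisfied. (Moot — without a quorum no business can be validly transacted.)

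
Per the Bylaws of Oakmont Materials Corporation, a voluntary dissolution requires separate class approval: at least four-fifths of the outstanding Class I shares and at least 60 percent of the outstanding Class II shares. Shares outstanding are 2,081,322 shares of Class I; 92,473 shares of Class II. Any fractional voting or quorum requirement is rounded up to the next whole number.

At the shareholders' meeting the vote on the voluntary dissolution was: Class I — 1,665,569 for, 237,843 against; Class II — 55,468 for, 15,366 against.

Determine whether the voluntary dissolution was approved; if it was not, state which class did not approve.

Not approved — the Class II shares did not give the required vote.

Class I: 4/5 of 2081322 = 1665057.60, rounded up to 1665058; 1,665,058 required, 1,665,569 in favor — approved.
Class II: 3/5 of 92473 = 55483.80, rounded up to 55484; 55,484 required, 55,468 in favor — not approved.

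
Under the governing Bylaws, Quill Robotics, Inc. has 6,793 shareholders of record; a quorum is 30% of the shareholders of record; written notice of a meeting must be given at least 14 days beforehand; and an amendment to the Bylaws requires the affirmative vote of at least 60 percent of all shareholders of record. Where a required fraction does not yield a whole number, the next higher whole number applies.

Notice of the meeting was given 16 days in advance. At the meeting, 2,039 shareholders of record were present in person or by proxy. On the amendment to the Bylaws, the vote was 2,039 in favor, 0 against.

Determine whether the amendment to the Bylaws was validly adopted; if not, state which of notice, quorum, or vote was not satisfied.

Notice: 16 days given; 14 required. Satisfied.
Quorum: 30% of 6,793 = 2,037.90, rounded up to 2,038; 2,039 present. Satisfied.
Vote: requires three-fifths of all shareholders of record (6,793); 3/5 of 6793 = 4075.80, rounded up to 4076, so 4,076 needed; 2,039 in favor. Not satisfied.

Invalid — vote requirement not satisfied.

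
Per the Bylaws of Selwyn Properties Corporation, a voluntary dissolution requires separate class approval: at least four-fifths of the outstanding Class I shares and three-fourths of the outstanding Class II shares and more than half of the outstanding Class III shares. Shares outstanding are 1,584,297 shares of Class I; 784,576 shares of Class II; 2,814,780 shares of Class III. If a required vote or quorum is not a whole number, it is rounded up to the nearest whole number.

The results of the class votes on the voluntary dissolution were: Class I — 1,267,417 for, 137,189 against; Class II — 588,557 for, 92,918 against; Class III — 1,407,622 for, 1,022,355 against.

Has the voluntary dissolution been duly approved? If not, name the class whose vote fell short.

Class I: 4/5 of 1584297 = 1267437.60, rounded up to 1267438; 1,267,438 required, 1,267,417 in favor — not approved.
Class II: 3/4 of 784576 = 588432; 588,432 required, 588,557 in favor — approved.
Class III: a majority of 2814780 is 1407391; 1,407,391 required, 1,407,622 in favor — approved.

Not approved — the Class I shares did not give the required vote.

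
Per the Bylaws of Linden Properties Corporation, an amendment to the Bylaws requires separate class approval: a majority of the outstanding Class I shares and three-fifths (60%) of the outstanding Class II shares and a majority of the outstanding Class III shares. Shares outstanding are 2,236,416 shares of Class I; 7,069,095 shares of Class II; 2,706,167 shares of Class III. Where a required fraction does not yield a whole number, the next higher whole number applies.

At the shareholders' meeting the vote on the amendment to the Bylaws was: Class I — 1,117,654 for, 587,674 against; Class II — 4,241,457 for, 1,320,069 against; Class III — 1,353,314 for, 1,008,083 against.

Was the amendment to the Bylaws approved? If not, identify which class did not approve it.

Class I: a majority of 2236416 is 1118209; 1,118,209 required, 1,117,654 in favor — not approved.
Class II: 3/5 of 7069095 = 4241457; 4,241,457 required, 4,241,457 in favor — approved.
Class III: a majority of 2706167 is 1353084; 1,353,084 required, 1,353,314 in favor — approved.

Not approved — the Class I shares did not give the required vote.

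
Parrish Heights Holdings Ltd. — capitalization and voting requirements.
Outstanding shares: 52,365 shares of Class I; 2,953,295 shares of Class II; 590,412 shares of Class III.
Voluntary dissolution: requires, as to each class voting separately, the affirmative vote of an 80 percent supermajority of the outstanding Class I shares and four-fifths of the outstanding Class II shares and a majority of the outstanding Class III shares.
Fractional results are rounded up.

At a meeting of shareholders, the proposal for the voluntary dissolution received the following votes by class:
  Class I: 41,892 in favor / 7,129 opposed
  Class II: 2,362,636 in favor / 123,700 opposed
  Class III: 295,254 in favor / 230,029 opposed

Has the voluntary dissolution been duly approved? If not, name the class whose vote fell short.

Approved — every class gave the required vote.

Class I: 4/5 of 52365 = 41892; 41,892 required, 41,892 in favor — approved.
Class II: 4/5 of 2953295 = 2362636; 2,362,636 required, 2,362,636 in favor — approved.
Class III: a majority of 590412 is 295207; 295,207 required, 295,254 in favor — approved.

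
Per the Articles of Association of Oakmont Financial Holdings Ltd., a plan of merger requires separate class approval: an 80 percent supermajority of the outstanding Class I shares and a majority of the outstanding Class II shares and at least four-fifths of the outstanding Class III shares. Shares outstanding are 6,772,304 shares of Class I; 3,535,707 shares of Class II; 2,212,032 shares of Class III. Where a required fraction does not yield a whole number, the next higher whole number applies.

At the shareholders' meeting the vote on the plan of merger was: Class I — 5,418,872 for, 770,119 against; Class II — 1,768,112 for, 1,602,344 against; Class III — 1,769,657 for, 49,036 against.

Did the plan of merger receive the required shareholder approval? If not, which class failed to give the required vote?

Approved — every class gave the required vote.

Class I: 4/5 of 6772304 = 5417843.20, rounded up to 5417844; 5,417,844 required, 5,418,872 in favor — approved.
Class II: a majority of 3535707 is 1767854; 1,767,854 required, 1,768,112 in favor — approved.
Class III: 4/5 of 2212032 = 1769625.60, rounded up to 1769626; 1,769,626 required, 1,769,657 in favor — approved.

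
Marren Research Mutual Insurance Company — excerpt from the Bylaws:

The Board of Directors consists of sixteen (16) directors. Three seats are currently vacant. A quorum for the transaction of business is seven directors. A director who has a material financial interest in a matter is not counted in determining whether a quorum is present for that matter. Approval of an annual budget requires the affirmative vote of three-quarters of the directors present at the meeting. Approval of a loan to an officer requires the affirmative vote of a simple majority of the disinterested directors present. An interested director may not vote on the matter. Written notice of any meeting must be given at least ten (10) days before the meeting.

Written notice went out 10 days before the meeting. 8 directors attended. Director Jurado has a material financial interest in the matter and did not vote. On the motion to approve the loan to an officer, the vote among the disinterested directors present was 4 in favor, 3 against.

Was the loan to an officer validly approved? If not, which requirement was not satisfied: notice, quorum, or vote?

Notice: 10 days given; 10 required (10 ≥ 10). Satisfied.
Quorum: 8 present, but the 1 interested director does not count, leaving 7. Quorum is 7. Satisfied.
Vote: the loan to an officer requires a majority of the disinterested directors present (8 − 1 = 7). A majority of 7 is 4, so 4 affirmative votes are needed; 4 voted in favor. Satisfied.

Valid — all requirements satisfied.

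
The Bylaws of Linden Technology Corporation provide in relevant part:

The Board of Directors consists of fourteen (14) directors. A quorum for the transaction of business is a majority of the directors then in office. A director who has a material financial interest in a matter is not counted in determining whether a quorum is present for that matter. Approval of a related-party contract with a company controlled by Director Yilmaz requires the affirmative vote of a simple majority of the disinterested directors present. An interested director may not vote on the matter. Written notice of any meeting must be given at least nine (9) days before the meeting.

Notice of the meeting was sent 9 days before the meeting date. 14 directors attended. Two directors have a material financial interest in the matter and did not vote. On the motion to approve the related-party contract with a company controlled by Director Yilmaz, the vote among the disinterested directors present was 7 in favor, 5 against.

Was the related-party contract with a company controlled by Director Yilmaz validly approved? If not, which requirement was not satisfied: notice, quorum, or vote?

Valid — all requirements satisfied.

Notice: 9 days given; 9 required (9 ≥ 9). Satisfied.
Quorum: 14 present, but the 2 interested directors do not count, leaving 12. Quorum is 8. Satisfied.
Vote: the related-party contract with a company controlled by Director Yilmaz requires a majority of the disinterested directors present (14 − 2 = 12). A majority of 12 is 7, so 7 affirmative votes are needed; 7 voted in favor. Satisfied.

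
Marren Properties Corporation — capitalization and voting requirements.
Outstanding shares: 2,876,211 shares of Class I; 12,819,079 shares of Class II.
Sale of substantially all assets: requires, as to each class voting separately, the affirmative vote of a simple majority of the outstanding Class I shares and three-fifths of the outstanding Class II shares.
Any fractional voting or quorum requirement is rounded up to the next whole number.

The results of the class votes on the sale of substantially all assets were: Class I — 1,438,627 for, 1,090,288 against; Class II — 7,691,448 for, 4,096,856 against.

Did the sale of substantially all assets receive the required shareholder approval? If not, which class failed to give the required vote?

Class I: a majority of 2876211 is 1438106; 1,438,106 required, 1,438,627 in favor — approved.
Class II: 3/5 of 12819079 = 7691447.40, rounded up to 7691448; 7,691,448 required, 7,691,448 in favor — approved.

Approved — every class gave the required vote.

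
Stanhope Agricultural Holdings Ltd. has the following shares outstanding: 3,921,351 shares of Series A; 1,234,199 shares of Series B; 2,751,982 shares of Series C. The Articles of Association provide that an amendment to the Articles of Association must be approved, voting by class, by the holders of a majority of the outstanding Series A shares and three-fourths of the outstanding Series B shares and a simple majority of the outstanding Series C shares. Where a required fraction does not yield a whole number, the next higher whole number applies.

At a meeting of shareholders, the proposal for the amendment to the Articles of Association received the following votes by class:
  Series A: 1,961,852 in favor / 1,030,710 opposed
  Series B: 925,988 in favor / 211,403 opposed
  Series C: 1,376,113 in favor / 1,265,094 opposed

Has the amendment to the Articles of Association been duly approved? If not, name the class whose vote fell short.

Approved — every class gave the required vote.

Series A: a majority of 3921351 is 1960676; 1,960,676 required, 1,961,852 in favor — approved.
Series B: 3/4 of 1234199 = 925649.25, rounded up to 925650; 925,650 required, 925,988 in favor — approved.
Series C: a majority of 2751982 is 1375992; 1,375,992 required, 1,376,113 in favor — approved.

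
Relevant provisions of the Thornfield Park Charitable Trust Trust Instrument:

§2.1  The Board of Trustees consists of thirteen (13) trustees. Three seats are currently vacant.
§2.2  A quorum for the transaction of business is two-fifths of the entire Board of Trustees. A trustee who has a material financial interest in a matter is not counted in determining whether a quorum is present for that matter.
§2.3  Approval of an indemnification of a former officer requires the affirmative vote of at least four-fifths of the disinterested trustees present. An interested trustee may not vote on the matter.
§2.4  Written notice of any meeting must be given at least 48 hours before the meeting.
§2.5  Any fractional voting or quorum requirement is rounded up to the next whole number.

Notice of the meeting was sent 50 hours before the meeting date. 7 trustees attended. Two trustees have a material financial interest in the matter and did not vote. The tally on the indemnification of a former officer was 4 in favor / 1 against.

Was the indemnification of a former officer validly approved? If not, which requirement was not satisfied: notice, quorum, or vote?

Invalid — quorum requirement not satisfied.

Notice: 50 hours given; 48 required (50 ≥ 48). Satisfied.
Quorum: 7 present, but the 2 interested trustees do not count, leaving 5. Quorum is 6. Not satisfied.
Vote: the indemnification of a former officer requires four-fifths of the disinterested trustees present (7 − 2 = 5). 4/5 of 5 = 4, so 4 affirmative votes are needed; 4 voted in favor. Satisfied. (Moot — without a quorum no business can be validly transacted.)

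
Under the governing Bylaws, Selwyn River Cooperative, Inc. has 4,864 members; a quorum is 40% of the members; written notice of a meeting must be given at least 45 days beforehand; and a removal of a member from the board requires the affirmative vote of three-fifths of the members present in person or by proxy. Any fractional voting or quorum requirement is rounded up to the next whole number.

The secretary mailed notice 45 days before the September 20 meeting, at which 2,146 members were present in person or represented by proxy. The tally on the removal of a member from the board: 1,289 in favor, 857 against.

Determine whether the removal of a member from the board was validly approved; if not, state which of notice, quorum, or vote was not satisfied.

Notice: 45 days given; 45 required. Satisfied.
Quorum: 40% of 4,864 = 1,945.60, rounded up to 1,946; 2,146 present. Satisfied.
Vote: requires three-fifths of those present (2,146); 3/5 of 2146 = 1287.60, rounded up to 1288, so 1,288 needed; 1,289 in favor. Satisfied.

Valid — all requirements satisfied.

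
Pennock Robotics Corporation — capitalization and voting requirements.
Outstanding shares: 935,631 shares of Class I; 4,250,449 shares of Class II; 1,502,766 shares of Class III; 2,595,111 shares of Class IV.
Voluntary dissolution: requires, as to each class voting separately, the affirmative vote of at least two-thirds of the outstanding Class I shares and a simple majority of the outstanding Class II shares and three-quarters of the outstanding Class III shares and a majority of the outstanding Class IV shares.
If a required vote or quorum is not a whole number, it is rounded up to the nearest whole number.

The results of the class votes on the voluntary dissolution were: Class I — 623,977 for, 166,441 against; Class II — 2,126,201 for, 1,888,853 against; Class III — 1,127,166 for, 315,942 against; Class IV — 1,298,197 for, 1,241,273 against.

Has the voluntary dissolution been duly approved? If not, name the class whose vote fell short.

Class I: 2/3 of 935631 = 623754; 623,754 required, 623,977 in favor — approved.
Class II: a majority of 4250449 is 2125225; 2,125,225 required, 2,126,201 in favor — approved.
Class III: 3/4 of 1502766 = 1127074.50, rounded up to 1127075; 1,127,075 required, 1,127,166 in favor — approved.
Class IV: a majority of 2595111 is 1297556; 1,297,556 required, 1,298,197 in favor — approved.

Approved — every class gave the required vote.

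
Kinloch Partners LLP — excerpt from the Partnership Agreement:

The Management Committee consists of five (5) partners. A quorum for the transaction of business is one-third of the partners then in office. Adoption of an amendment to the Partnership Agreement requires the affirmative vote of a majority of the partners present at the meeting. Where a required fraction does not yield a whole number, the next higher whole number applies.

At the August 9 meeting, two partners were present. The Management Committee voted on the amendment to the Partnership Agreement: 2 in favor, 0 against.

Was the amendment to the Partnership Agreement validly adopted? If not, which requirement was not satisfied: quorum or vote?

Valid — all requirements satisfied.

Quorum: 2 present; quorum is 2. Satisfied.
Vote: the amendment to the Partnership Agreement requires a majority of the partners present (2). A majority of 2 is 2, so 2 affirmative votes are needed; 2 voted in favor. Satisfied.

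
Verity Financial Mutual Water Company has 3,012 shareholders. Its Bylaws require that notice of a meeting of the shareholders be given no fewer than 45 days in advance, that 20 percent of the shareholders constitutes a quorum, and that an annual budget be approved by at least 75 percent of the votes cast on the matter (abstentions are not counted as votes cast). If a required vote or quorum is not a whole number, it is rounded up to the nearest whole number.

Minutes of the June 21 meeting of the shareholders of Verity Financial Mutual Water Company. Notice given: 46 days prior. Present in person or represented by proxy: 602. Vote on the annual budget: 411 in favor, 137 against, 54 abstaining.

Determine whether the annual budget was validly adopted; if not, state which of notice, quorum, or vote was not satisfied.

Notice: 46 days given; 45 required. Satisfied.
Quorum: 20% of 3,012 = 602.40, rounded up to 603; 602 present. Not satisfied.
Vote: requires three-fourths of the votes cast (602 − 54 abstaining = 548); 3/4 of 548 = 411, so 411 needed; 411 in favor. Satisfied.

Invalid — quorum requirement not satisfied.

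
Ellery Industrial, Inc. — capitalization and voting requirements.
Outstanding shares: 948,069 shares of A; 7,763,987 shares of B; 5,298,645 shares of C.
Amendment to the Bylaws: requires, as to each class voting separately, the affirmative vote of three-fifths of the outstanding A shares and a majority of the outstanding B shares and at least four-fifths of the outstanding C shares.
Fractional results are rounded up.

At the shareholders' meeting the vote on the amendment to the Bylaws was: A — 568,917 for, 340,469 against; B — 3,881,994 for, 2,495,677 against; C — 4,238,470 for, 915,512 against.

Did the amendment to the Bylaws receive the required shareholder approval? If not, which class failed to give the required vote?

Not approved — the C shares did not give the required vote.

A: 3/5 of 948069 = 568841.40, rounded up to 568842; 568,842 required, 568,917 in favor — approved.
B: a majority of 7763987 is 3881994; 3,881,994 required, 3,881,994 in favor — approved.
C: 4/5 of 5298645 = 4238916; 4,238,916 required, 4,238,470 in favor — not approved.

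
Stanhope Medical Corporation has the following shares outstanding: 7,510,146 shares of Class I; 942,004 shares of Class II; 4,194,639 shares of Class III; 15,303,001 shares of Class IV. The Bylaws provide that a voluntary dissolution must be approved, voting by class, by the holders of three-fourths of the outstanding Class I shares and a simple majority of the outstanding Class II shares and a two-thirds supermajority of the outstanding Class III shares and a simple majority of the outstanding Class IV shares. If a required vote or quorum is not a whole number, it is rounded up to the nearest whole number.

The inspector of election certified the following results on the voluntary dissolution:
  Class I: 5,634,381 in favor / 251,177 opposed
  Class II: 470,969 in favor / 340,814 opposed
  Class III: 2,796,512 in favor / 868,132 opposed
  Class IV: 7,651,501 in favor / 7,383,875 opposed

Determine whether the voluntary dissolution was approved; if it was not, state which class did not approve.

Class I: 3/4 of 7510146 = 5632609.50, rounded up to 5632610; 5,632,610 required, 5,634,381 in favor — approved.
Class II: a majority of 942004 is 471003; 471,003 required, 470,969 in favor — not approved.
Class III: 2/3 of 4194639 = 2796426; 2,796,426 required, 2,796,512 in favor — approved.
Class IV: a majority of 15303001 is 7651501; 7,651,501 required, 7,651,501 in favor — approved.

Not approved — the Class II shares did not give the required vote.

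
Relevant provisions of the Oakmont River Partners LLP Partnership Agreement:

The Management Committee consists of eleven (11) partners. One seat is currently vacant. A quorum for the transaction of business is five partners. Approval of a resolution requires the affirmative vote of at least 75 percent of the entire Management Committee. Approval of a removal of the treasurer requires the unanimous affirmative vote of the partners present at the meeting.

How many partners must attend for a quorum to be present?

5

The quorum is fixed at 5.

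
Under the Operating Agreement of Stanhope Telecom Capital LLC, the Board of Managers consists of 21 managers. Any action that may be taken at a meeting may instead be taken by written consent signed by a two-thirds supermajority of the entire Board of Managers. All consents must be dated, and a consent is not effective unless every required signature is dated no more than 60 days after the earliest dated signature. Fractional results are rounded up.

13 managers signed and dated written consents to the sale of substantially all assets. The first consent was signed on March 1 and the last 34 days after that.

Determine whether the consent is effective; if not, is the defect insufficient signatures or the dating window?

Not effective — insufficient signatures.

Signatures required: a two-thirds supermajority of 21 — 2/3 of 21 = 14, so 14 needed; 13 signed. Insufficient.
Dating window: the latest signature is 34 days after the earliest; the limit is 60 days. Within the window.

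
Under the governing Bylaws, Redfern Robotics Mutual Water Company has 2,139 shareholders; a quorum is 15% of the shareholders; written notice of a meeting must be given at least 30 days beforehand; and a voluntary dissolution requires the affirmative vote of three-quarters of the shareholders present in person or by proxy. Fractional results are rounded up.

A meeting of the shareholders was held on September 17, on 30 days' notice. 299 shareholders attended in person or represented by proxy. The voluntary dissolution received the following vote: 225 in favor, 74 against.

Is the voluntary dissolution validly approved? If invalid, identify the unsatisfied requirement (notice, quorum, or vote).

Notice: 30 days given; 30 required. Satisfied.
Quorum: 15% of 2,139 = 320.85, rounded up to 321; 299 present. Not satisfied.
Vote: requires three-fourths of those present (299); 3/4 of 299 = 224.25, rounded up to 225, so 225 needed; 225 in favor. Satisfied.

Invalid — quorum requirement not satisfied.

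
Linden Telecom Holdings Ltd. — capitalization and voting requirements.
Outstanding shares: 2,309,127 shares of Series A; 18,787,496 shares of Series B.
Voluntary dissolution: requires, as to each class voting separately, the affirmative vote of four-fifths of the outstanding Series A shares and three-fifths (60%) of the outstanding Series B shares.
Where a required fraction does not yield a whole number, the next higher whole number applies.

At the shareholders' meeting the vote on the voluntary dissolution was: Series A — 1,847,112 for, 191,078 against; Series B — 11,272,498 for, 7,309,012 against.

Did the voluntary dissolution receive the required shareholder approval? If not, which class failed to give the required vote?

Series A: 4/5 of 2309127 = 1847301.60, rounded up to 1847302; 1,847,302 required, 1,847,112 in favor — not approved.
Series B: 3/5 of 18787496 = 11272497.60, rounded up to 11272498; 11,272,498 required, 11,272,498 in favor — approved.

Not approved — the Series A shares did not give the required vote.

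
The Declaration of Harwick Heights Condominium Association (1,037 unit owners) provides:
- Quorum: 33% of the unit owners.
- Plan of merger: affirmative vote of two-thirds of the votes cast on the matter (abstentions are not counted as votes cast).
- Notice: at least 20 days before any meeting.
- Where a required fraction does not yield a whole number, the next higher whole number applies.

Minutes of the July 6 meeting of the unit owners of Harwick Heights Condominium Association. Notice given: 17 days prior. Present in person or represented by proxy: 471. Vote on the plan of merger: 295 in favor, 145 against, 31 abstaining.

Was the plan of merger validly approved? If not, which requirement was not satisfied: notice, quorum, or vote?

Notice: 17 days given; 20 required. Not satisfied.
Quorum: 33% of 1,037 = 342.21, rounded up to 343; 471 present. Satisfied.
Vote: requires two-thirds of the votes cast (471 − 31 abstaining = 440); 2/3 of 440 = 293.33, rounded up to 294, so 294 needed; 295 in favor. Satisfied.

Invalid — notice requirement not satisfied.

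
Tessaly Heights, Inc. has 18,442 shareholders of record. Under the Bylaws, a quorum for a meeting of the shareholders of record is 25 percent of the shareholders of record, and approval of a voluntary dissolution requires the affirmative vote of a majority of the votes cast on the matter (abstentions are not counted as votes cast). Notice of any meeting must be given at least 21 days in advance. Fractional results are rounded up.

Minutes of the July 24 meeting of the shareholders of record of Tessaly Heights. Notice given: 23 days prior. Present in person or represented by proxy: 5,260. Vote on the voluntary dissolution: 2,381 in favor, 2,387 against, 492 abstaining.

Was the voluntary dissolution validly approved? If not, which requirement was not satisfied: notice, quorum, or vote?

Invalid — vote requirement not satisfied.

Notice: 23 days given; 21 required. Satisfied.
Quorum: 25% of 18,442 = 4,610.50, rounded up to 4,611; 5,260 present. Satisfied.
Vote: requires a majority of the votes cast (5,260 − 492 abstaining = 4,768); a majority of 4768 is 2385, so 2,385 needed; 2,381 in favor. Not satisfied.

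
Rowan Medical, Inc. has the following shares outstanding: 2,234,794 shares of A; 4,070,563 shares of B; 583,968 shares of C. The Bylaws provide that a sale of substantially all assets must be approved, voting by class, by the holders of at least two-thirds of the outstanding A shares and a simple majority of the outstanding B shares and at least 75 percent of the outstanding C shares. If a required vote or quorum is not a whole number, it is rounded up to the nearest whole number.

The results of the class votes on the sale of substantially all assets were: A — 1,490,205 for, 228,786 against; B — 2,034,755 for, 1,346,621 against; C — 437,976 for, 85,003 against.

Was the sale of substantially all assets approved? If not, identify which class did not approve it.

Not approved — the B shares did not give the required vote.

A: 2/3 of 2234794 = 1489862.67, rounded up to 1489863; 1,489,863 required, 1,490,205 in favor — approved.
B: a majority of 4070563 is 2035282; 2,035,282 required, 2,034,755 in favor — not approved.
C: 3/4 of 583968 = 437976; 437,976 required, 437,976 in favor — approved.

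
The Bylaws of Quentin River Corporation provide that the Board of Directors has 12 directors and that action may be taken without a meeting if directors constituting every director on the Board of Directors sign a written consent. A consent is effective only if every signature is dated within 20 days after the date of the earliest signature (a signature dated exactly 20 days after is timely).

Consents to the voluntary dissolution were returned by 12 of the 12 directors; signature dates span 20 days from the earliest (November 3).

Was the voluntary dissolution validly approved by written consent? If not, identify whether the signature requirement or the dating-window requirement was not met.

Effective — both the signature and dating-window requirements are satisfied.

Signatures required: every one of 12 — unanimous means all 12, so 12 needed; 12 signed. Sufficient.
Dating window: the latest signature is 20 days after the earliest; the limit is 20 days. Within the window.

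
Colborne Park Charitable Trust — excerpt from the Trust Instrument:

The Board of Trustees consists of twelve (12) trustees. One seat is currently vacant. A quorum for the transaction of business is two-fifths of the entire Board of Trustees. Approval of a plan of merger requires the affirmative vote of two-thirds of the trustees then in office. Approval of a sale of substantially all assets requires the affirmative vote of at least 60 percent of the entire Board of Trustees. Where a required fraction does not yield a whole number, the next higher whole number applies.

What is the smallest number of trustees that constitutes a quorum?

2/5 of 12 = 4.80, rounded up to 5.

5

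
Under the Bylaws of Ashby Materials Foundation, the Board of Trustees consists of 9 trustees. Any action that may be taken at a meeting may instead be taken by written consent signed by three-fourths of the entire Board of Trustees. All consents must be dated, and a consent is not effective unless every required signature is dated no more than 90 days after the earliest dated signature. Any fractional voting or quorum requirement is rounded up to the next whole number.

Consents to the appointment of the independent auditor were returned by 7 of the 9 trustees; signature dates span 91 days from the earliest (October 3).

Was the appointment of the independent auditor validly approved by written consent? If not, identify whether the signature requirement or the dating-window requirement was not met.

Signatures required: three-fourths of 9 — 3/4 of 9 = 6.75, rounded up to 7, so 7 needed; 7 signed. Sufficient.
Dating window: the latest signature is 91 days after the earliest; the limit is 90 days. Outside the window.

Not effective — dating-window requirement not satisfied.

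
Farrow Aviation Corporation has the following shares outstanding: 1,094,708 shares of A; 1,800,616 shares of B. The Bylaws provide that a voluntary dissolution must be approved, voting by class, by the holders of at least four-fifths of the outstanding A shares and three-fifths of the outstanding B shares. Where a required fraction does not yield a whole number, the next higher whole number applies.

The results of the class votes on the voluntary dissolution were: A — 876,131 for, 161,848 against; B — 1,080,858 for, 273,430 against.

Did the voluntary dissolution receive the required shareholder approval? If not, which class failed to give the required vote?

Approved — every class gave the required vote.

A: 4/5 of 1094708 = 875766.40, rounded up to 875767; 875,767 required, 876,131 in favor — approved.
B: 3/5 of 1800616 = 1080369.60, rounded up to 1080370; 1,080,370 required, 1,080,858 in favor — approved.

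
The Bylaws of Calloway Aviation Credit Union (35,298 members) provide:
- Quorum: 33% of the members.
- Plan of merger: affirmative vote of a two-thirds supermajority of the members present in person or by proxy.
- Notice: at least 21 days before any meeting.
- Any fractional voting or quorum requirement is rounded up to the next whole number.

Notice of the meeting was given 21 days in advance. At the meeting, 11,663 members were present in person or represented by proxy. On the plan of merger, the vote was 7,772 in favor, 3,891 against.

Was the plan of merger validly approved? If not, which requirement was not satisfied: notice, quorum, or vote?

Notice: 21 days given; 21 required. Satisfied.
Quorum: 33% of 35,298 = 11,648.34, rounded up to 11,649; 11,663 present. Satisfied.
Vote: requires two-thirds of those present (11,663); 2/3 of 11663 = 7775.33, rounded up to 7776, so 7,776 needed; 7,772 in favor. Not satisfied.

Invalid — vote requirement not satisfied.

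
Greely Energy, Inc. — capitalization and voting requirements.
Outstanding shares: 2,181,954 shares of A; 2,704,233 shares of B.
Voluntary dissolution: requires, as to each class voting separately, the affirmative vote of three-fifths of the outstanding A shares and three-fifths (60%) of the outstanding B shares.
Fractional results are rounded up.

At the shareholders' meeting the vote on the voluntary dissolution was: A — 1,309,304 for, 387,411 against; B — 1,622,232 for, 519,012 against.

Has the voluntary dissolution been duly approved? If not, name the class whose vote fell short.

A: 3/5 of 2181954 = 1309172.40, rounded up to 1309173; 1,309,173 required, 1,309,304 in favor — approved.
B: 3/5 of 2704233 = 1622539.80, rounded up to 1622540; 1,622,540 required, 1,622,232 in favor — not approved.

Not approved — the B shares did not give the required vote.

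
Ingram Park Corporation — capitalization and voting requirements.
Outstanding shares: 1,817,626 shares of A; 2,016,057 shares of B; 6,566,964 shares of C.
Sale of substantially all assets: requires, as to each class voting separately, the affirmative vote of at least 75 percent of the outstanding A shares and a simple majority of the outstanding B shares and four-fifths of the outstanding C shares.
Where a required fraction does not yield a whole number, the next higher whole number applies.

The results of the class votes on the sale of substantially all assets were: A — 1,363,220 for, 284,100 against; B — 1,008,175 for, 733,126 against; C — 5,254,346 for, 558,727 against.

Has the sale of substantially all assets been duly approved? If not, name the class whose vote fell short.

Approved — every class gave the required vote.

A: 3/4 of 1817626 = 1363219.50, rounded up to 1363220; 1,363,220 required, 1,363,220 in favor — approved.
B: a majority of 2016057 is 1008029; 1,008,029 required, 1,008,175 in favor — approved.
C: 4/5 of 6566964 = 5253571.20, rounded up to 5253572; 5,253,572 required, 5,254,346 in favor — approved.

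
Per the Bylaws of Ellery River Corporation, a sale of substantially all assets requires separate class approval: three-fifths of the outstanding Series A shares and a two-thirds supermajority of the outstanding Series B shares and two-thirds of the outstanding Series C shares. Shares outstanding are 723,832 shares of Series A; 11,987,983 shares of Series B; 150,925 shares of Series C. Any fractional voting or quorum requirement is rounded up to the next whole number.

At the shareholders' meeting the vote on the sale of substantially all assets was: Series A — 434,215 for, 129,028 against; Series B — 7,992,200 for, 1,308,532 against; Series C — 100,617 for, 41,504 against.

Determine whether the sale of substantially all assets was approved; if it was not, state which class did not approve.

Not approved — the Series A shares did not give the required vote.

Series A: 3/5 of 723832 = 434299.20, rounded up to 434300; 434,300 required, 434,215 in favor — not approved.
Series B: 2/3 of 11987983 = 7991988.67, rounded up to 7991989; 7,991,989 required, 7,992,200 in favor — approved.
Series C: 2/3 of 150925 = 100616.67, rounded up to 100617; 100,617 required, 100,617 in favor — approved.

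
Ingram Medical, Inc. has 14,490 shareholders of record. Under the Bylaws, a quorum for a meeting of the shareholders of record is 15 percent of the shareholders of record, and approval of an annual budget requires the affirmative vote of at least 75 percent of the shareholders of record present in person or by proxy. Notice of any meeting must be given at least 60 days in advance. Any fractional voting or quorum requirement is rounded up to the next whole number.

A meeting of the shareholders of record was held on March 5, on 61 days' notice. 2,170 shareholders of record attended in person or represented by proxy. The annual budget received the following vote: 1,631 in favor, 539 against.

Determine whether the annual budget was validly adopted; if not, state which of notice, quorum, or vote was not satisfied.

Invalid — quorum requirement not satisfied.

Notice: 61 days given; 60 required. Satisfied.
Quorum: 15% of 14,490 = 2,173.50, rounded up to 2,174; 2,170 present. Not satisfied.
Vote: requires three-fourths of those present (2,170); 3/4 of 2170 = 1627.50, rounded up to 1628, so 1,628 needed; 1,631 in favor. Satisfied.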